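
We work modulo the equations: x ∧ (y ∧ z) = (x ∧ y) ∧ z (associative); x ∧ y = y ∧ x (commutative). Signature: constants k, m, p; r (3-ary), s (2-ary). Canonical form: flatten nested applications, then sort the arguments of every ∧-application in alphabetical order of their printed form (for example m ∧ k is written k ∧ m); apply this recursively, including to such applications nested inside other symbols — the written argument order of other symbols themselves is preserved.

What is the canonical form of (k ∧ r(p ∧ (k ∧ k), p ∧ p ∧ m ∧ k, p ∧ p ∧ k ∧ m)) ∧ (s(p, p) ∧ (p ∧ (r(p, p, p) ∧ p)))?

Flatten:  k ∧ r(p ∧ (k ∧ k), p ∧ p ∧ m ∧ k, p ∧ p ∧ k ∧ m) ∧ s(p, p) ∧ p ∧ r(p, p, p) ∧ p
Simplify inside:  r(p ∧ (k ∧ k), p ∧ p ∧ m ∧ k, p ∧ p ∧ k ∧ m)  →  r(k ∧ k ∧ p, k ∧ m ∧ p ∧ p, k ∧ m ∧ p ∧ p)
Sort arguments:  k ∧ p ∧ p ∧ r(k ∧ k ∧ p, k ∧ m ∧ p ∧ p, k ∧ m ∧ p ∧ p) ∧ r(p, p, p) ∧ s(p, p)

Answer: k ∧ p ∧ p ∧ r(k ∧ k ∧ p, k ∧ m ∧ p ∧ p, k ∧ m ∧ p ∧ p) ∧ r(p, p, p) ∧ s(p, p)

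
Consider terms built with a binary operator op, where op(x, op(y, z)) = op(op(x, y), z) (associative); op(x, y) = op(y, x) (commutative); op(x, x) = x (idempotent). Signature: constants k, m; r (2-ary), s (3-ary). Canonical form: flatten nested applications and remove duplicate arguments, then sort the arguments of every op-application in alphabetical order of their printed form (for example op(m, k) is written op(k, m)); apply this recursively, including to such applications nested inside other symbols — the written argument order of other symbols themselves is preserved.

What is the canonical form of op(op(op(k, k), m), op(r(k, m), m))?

Answer: op(k, m, r(k, m))

Derivation:
Flatten:  op(k, k, m, r(k, m), m)
Drop duplicates:  drop duplicate k, m
Sort:  op(k, m, r(k, m))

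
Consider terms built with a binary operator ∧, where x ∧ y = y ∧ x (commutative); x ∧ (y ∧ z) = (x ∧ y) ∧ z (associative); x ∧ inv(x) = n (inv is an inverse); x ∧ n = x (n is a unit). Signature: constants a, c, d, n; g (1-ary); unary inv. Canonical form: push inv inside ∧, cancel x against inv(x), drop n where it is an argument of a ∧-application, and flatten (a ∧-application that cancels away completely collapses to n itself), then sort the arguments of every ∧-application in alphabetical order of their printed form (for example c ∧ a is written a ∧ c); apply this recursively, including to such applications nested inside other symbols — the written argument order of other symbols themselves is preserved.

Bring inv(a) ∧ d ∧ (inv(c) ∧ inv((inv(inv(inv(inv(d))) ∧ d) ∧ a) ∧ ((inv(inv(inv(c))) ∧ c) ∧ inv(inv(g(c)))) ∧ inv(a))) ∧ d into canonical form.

Push inv inside:  distribute inv over ∧ and collapse double inv
Collect:  inv(a) ∧ d ∧ d ∧ inv(c) ∧ inv(g(c))
Sort arguments:  d ∧ d ∧ inv(a) ∧ inv(c) ∧ inv(g(c))

Answer: d ∧ d ∧ inv(a) ∧ inv(c) ∧ inv(g(c))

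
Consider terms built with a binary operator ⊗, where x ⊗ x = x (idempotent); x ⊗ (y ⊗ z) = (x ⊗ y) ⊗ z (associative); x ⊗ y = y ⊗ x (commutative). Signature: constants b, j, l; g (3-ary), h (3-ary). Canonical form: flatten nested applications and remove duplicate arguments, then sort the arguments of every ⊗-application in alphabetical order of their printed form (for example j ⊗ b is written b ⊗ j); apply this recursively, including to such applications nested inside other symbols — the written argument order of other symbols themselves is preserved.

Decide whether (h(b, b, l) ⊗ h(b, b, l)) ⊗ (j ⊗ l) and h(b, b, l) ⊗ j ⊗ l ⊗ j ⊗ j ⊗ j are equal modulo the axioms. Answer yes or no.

Answer: yes — both canonical forms are h(b, b, l) ⊗ j ⊗ l

Derivation:
Left:  (h(b, b, l) ⊗ h(b, b, l)) ⊗ (j ⊗ l)
  Un-nest:  h(b, b, l) ⊗ h(b, b, l) ⊗ j ⊗ l
  Idempotence:  drop duplicate h(b, b, l)
  Order the arguments:  h(b, b, l) ⊗ j ⊗ l
Right:  h(b, b, l) ⊗ j ⊗ l ⊗ j ⊗ j ⊗ j
  Idempotence:  drop duplicate j, j, j
  Sort arguments:  h(b, b, l) ⊗ j ⊗ l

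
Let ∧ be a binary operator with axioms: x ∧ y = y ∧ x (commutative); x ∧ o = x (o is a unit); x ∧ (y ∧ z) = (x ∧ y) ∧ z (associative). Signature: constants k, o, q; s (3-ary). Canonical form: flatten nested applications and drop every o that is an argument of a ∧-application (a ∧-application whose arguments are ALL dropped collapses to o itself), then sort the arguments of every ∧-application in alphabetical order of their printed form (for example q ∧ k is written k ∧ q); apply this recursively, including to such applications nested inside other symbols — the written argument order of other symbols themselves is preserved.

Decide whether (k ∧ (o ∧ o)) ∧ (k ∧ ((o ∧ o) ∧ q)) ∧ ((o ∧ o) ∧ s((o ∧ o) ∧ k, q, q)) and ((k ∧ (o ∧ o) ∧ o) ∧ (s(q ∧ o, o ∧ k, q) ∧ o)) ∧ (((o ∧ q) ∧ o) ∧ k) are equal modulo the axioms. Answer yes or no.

Left:  (k ∧ (o ∧ o)) ∧ (k ∧ ((o ∧ o) ∧ q)) ∧ ((o ∧ o) ∧ s((o ∧ o) ∧ k, q, q))
  Merge nested applications:  k ∧ o ∧ o ∧ k ∧ o ∧ o ∧ q ∧ o ∧ o ∧ s((o ∧ o) ∧ k, q, q)
  Inside:  s((o ∧ o) ∧ k, q, q)  →  s(k, q, q)
  Unit:  drop o (×6)
  Sort:  k ∧ k ∧ q ∧ s(k, q, q)
Right:  ((k ∧ (o ∧ o) ∧ o) ∧ (s(q ∧ o, o ∧ k, q) ∧ o)) ∧ (((o ∧ q) ∧ o) ∧ k)
  Un-nest:  k ∧ o ∧ o ∧ o ∧ s(q ∧ o, o ∧ k, q) ∧ o ∧ o ∧ q ∧ o ∧ k
  Canonicalize subterm:  s(q ∧ o, o ∧ k, q)  →  s(q, k, q)
  Units out:  drop o (×6)
  Order the arguments:  k ∧ k ∧ q ∧ s(q, k, q)

Answer: no — k ∧ k ∧ q ∧ s(k, q, q) vs k ∧ k ∧ q ∧ s(q, k, q)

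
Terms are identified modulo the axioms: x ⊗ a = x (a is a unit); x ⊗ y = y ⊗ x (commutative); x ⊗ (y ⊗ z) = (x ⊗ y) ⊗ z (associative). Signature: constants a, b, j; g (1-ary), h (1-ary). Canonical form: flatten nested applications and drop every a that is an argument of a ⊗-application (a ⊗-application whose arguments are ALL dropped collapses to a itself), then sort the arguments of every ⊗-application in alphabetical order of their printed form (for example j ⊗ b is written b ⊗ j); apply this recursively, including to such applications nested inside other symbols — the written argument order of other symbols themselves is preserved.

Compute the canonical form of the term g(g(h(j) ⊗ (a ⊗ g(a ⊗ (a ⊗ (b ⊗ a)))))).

Answer: g(g(g(b) ⊗ h(j)))

Derivation:
Focus inside:  h(j) ⊗ (a ⊗ g(a ⊗ (a ⊗ (b ⊗ a))))
Merge nested applications:  h(j) ⊗ a ⊗ g(a ⊗ (a ⊗ (b ⊗ a)))
Simplify inside:  g(a ⊗ (a ⊗ (b ⊗ a)))  →  g(b)
Drop the unit:  drop a
Sort:  g(b) ⊗ h(j)
Rebuild:  g(g(g(b) ⊗ h(j)))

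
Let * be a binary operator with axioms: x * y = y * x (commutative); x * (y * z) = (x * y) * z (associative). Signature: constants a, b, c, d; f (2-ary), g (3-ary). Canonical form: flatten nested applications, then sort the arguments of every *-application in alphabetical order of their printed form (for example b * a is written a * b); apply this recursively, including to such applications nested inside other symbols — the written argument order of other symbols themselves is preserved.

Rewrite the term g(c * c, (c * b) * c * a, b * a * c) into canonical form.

Descend into:  (c * b) * c * a
Merge nested applications:  c * b * c * a
Sort arguments:  a * b * c * c
Reassemble:  g(c * c, a * b * c * c, a * b * c)

Answer: g(c * c, a * b * c * c, a * b * c)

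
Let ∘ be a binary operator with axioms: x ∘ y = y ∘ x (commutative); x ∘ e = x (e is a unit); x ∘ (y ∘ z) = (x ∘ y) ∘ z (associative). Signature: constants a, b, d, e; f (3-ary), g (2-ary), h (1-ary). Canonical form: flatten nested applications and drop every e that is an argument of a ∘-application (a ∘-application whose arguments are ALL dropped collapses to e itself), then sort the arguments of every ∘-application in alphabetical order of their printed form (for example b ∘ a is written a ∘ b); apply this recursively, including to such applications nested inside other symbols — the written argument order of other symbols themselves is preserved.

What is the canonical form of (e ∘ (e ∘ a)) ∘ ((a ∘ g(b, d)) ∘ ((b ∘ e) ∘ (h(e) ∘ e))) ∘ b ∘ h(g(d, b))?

Un-nest:  e ∘ e ∘ a ∘ a ∘ g(b, d) ∘ b ∘ e ∘ h(e) ∘ e ∘ b ∘ h(g(d, b))
Drop the unit:  drop e (×4)
Sort:  a ∘ a ∘ b ∘ b ∘ g(b, d) ∘ h(e) ∘ h(g(d, b))

Answer: a ∘ a ∘ b ∘ b ∘ g(b, d) ∘ h(e) ∘ h(g(d, b))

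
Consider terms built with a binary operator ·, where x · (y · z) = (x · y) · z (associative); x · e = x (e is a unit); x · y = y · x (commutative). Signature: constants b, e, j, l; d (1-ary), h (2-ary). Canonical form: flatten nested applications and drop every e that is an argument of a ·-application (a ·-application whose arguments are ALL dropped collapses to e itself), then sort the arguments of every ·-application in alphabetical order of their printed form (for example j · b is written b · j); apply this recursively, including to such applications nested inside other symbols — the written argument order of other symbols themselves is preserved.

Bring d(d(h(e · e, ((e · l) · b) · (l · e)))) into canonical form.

Answer: d(d(h(e, b · l · l)))

Derivation:
Work inside:  ((e · l) · b) · (l · e)
Merge nested applications:  e · l · b · l · e
Drop the unit:  drop e (×2)
Sort:  b · l · l
Put back:  d(d(h(e, b · l · l)))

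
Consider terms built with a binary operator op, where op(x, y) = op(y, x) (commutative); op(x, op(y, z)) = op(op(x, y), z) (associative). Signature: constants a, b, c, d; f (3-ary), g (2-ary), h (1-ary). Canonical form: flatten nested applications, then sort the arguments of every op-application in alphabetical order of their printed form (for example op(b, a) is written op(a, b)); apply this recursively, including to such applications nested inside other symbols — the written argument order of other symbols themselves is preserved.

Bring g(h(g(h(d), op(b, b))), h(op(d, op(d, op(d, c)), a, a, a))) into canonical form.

Answer: g(h(g(h(d), op(b, b))), h(op(a, a, a, c, d, d, d)))

Derivation:
Focus inside:  op(d, op(d, op(d, c)), a, a, a)
Un-nest:  op(d, d, d, c, a, a, a)
Sort arguments:  op(a, a, a, c, d, d, d)
Put back:  g(h(g(h(d), op(b, b))), h(op(a, a, a, c, d, d, d)))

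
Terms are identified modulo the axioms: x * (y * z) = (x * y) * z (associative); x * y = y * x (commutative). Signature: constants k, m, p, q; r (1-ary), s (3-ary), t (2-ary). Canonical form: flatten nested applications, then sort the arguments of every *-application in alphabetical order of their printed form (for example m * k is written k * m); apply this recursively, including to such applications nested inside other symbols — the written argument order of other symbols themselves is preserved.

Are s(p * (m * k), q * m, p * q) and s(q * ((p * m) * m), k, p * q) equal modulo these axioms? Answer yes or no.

Answer: no — s(k * m * p, m * q, p * q) vs s(m * m * p * q, k, p * q)

Derivation:
Left:  s(p * (m * k), q * m, p * q)
  Focus inside:  p * (m * k)
  Merge nested applications:  p * m * k
  Sort:  k * m * p
  Reassemble:  s(k * m * p, m * q, p * q)
Right:  s(q * ((p * m) * m), k, p * q)
  Focus inside:  q * ((p * m) * m)
  Flatten:  q * p * m * m
  Sort arguments:  m * m * p * q
  Reassemble:  s(m * m * p * q, k, p * q)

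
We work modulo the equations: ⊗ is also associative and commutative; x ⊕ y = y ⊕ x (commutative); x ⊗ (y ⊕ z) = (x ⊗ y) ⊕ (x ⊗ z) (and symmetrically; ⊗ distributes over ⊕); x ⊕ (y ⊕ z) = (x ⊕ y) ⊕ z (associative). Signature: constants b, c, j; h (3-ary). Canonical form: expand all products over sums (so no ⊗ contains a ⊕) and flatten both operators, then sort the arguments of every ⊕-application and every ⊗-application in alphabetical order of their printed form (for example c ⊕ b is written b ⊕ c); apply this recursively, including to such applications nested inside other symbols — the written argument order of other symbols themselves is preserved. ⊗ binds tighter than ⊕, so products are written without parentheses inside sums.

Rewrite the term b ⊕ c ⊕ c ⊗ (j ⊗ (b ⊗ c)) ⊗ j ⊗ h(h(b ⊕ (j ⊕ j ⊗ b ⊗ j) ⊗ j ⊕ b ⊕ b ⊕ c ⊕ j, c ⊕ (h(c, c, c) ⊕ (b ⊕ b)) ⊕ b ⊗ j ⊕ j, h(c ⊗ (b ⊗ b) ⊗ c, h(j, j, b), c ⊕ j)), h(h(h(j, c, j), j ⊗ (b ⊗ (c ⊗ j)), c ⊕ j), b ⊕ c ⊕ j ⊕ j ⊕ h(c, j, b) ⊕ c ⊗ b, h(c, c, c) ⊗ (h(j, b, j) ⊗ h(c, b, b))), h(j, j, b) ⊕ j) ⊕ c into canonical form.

Distribute:  b ⊕ c ⊕ b ⊗ c ⊗ c ⊗ h(h(b ⊕ b ⊕ b ⊕ b ⊗ j ⊗ j ⊗ j ⊕ c ⊕ j ⊕ j ⊗ j, b ⊕ b ⊕ b ⊗ j ⊕ c ⊕ h(c, c, c) ⊕ j, h(b ⊗ b ⊗ c ⊗ c, h(j, j, b), c ⊕ j)), h(h(h(j, c, j), b ⊗ c ⊗ j ⊗ j, c ⊕ j), b ⊕ b ⊗ c ⊕ c ⊕ h(c, j, b) ⊕ j ⊕ j, h(c, b, b) ⊗ h(c, c, c) ⊗ h(j, b, j)), h(j, j, b) ⊕ j) ⊗ j ⊗ j ⊕ c
Order the arguments:  b ⊕ b ⊗ c ⊗ c ⊗ h(h(b ⊕ b ⊕ b ⊕ b ⊗ j ⊗ j ⊗ j ⊕ c ⊕ j ⊕ j ⊗ j, b ⊕ b ⊕ b ⊗ j ⊕ c ⊕ h(c, c, c) ⊕ j, h(b ⊗ b ⊗ c ⊗ c, h(j, j, b), c ⊕ j)), h(h(h(j, c, j), b ⊗ c ⊗ j ⊗ j, c ⊕ j), b ⊕ b ⊗ c ⊕ c ⊕ h(c, j, b) ⊕ j ⊕ j, h(c, b, b) ⊗ h(c, c, c) ⊗ h(j, b, j)), h(j, j, b) ⊕ j) ⊗ j ⊗ j ⊕ c ⊕ c

Answer: b ⊕ b ⊗ c ⊗ c ⊗ h(h(b ⊕ b ⊕ b ⊕ b ⊗ j ⊗ j ⊗ j ⊕ c ⊕ j ⊕ j ⊗ j, b ⊕ b ⊕ b ⊗ j ⊕ c ⊕ h(c, c, c) ⊕ j, h(b ⊗ b ⊗ c ⊗ c, h(j, j, b), c ⊕ j)), h(h(h(j, c, j), b ⊗ c ⊗ j ⊗ j, c ⊕ j), b ⊕ b ⊗ c ⊕ c ⊕ h(c, j, b) ⊕ j ⊕ j, h(c, b, b) ⊗ h(c, c, c) ⊗ h(j, b, j)), h(j, j, b) ⊕ j) ⊗ j ⊗ j ⊕ c ⊕ c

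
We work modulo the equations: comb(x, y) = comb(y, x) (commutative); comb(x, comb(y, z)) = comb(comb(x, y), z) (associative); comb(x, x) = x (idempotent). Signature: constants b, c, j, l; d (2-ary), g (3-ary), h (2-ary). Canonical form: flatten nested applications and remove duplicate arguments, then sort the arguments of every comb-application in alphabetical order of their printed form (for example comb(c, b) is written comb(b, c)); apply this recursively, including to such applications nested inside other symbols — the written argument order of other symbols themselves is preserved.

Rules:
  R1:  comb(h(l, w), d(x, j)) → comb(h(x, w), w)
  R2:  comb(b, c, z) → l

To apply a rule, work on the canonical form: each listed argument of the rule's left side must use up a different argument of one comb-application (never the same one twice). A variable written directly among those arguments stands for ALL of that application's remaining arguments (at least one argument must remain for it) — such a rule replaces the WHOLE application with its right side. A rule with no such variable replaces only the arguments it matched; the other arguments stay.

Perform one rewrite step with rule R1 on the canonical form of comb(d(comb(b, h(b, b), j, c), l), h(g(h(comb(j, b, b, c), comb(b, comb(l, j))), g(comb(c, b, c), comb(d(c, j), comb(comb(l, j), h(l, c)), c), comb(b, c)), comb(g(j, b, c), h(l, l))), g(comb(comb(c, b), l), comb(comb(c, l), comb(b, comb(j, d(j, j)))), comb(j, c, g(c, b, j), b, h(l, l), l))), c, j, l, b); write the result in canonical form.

Canonical form:  comb(b, c, d(comb(b, c, h(b, b), j), l), h(g(h(comb(b, c, j), comb(b, j, l)), g(comb(b, c), comb(c, d(c, j), h(l, c), j, l), comb(b, c)), comb(g(j, b, c), h(l, l))), g(comb(b, c, l), comb(b, c, d(j, j), j, l), comb(b, c, g(c, b, j), h(l, l), j, l))), j, l)
R1 matches:  uses d(c, j), h(l, c);  w := c, x := c
New term:  comb(b, c, d(comb(b, c, h(b, b), j), l), h(g(h(comb(b, c, j), comb(b, j, l)), g(comb(b, c), comb(c, h(c, c), j, l), comb(b, c)), comb(g(j, b, c), h(l, l))), g(comb(b, c, l), comb(b, c, d(j, j), j, l), comb(b, c, g(c, b, j), h(l, l), j, l))), j, l)

Answer: comb(b, c, d(comb(b, c, h(b, b), j), l), h(g(h(comb(b, c, j), comb(b, j, l)), g(comb(b, c), comb(c, h(c, c), j, l), comb(b, c)), comb(g(j, b, c), h(l, l))), g(comb(b, c, l), comb(b, c, d(j, j), j, l), comb(b, c, g(c, b, j), h(l, l), j, l))), j, l)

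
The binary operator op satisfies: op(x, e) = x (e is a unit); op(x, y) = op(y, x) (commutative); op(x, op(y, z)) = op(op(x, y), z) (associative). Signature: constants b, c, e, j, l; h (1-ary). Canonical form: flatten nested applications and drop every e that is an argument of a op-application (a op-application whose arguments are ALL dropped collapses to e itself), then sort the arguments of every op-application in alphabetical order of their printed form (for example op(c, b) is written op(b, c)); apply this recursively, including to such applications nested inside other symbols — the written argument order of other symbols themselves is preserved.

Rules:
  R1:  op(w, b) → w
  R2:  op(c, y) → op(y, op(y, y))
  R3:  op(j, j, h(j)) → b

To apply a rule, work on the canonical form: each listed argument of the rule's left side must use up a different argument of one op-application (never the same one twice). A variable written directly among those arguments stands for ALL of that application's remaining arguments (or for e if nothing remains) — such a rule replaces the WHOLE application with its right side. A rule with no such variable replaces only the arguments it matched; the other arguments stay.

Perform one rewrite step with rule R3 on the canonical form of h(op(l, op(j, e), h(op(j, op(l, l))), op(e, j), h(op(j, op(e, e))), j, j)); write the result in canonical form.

Answer: h(op(b, h(op(j, l, l)), j, j, l))

Derivation:
Canonical form:  h(op(h(j), h(op(j, l, l)), j, j, j, j, l))
Apply R3:  consuming h(j), j, j
Result:  h(op(b, h(op(j, l, l)), j, j, l))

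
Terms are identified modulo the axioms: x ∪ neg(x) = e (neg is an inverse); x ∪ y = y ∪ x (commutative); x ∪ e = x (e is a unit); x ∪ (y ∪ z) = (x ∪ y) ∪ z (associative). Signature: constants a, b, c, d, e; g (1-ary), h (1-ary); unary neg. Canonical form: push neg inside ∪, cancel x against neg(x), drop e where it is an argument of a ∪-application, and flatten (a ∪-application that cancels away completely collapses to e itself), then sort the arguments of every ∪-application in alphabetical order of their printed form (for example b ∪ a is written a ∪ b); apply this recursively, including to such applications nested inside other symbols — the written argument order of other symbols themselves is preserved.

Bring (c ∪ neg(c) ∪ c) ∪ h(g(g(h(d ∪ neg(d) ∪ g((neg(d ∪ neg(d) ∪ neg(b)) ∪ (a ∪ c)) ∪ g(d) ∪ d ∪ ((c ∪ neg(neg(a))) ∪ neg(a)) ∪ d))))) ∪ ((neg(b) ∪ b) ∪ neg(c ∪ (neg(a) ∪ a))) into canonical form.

Answer: h(g(g(h(g(a ∪ b ∪ c ∪ c ∪ d ∪ d ∪ g(d))))))

Derivation:
Push neg inside:  distribute neg over ∪ and collapse double neg
Cancel inverse pairs:  c cancels; b cancels; a cancels
Collect terms:  h(g(g(h(g(a ∪ b ∪ c ∪ c ∪ d ∪ d ∪ g(d))))))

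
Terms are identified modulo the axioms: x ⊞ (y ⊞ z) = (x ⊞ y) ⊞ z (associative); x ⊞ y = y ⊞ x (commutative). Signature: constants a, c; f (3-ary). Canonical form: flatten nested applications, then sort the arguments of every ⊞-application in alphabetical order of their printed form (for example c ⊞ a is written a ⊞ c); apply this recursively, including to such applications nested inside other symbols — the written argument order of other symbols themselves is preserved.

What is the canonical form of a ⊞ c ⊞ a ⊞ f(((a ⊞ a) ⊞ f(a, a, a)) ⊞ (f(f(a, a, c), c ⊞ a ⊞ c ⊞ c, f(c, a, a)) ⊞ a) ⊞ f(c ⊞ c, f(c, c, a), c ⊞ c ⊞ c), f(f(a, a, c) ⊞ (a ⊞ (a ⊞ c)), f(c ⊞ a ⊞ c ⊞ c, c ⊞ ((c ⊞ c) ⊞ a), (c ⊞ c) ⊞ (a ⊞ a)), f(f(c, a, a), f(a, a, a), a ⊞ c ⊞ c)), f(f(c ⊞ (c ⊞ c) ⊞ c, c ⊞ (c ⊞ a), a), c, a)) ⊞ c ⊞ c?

Answer: a ⊞ a ⊞ c ⊞ c ⊞ c ⊞ f(a ⊞ a ⊞ a ⊞ f(a, a, a) ⊞ f(c ⊞ c, f(c, c, a), c ⊞ c ⊞ c) ⊞ f(f(a, a, c), a ⊞ c ⊞ c ⊞ c, f(c, a, a)), f(a ⊞ a ⊞ c ⊞ f(a, a, c), f(a ⊞ c ⊞ c ⊞ c, a ⊞ c ⊞ c ⊞ c, a ⊞ a ⊞ c ⊞ c), f(f(c, a, a), f(a, a, a), a ⊞ c ⊞ c)), f(f(c ⊞ c ⊞ c ⊞ c, a ⊞ c ⊞ c, a), c, a))

Derivation:
Canonicalize subterm:  f(((a ⊞ a) ⊞ f(a, a, a)) ⊞ (f(f(a, a, c), c ⊞ a ⊞ c ⊞ c, f(c, a, a)) ⊞ a) ⊞ f(c ⊞ c, f(c, c, a), c ⊞ c ⊞ c), f(f(a, a, c) ⊞ (a ⊞ (a ⊞ c)), f(c ⊞ a ⊞ c ⊞ c, c ⊞ ((c ⊞ c) ⊞ a), (c ⊞ c) ⊞ (a ⊞ a)), f(f(c, a, a), f(a, a, a), a ⊞ c ⊞ c)), f(f(c ⊞ (c ⊞ c) ⊞ c, c ⊞ (c ⊞ a), a), c, a))  →  f(a ⊞ a ⊞ a ⊞ f(a, a, a) ⊞ f(c ⊞ c, f(c, c, a), c ⊞ c ⊞ c) ⊞ f(f(a, a, c), a ⊞ c ⊞ c ⊞ c, f(c, a, a)), f(a ⊞ a ⊞ c ⊞ f(a, a, c), f(a ⊞ c ⊞ c ⊞ c, a ⊞ c ⊞ c ⊞ c, a ⊞ a ⊞ c ⊞ c), f(f(c, a, a), f(a, a, a), a ⊞ c ⊞ c)), f(f(c ⊞ c ⊞ c ⊞ c, a ⊞ c ⊞ c, a), c, a))
Order the arguments:  a ⊞ a ⊞ c ⊞ c ⊞ c ⊞ f(a ⊞ a ⊞ a ⊞ f(a, a, a) ⊞ f(c ⊞ c, f(c, c, a), c ⊞ c ⊞ c) ⊞ f(f(a, a, c), a ⊞ c ⊞ c ⊞ c, f(c, a, a)), f(a ⊞ a ⊞ c ⊞ f(a, a, c), f(a ⊞ c ⊞ c ⊞ c, a ⊞ c ⊞ c ⊞ c, a ⊞ a ⊞ c ⊞ c), f(f(c, a, a), f(a, a, a), a ⊞ c ⊞ c)), f(f(c ⊞ c ⊞ c ⊞ c, a ⊞ c ⊞ c, a), c, a))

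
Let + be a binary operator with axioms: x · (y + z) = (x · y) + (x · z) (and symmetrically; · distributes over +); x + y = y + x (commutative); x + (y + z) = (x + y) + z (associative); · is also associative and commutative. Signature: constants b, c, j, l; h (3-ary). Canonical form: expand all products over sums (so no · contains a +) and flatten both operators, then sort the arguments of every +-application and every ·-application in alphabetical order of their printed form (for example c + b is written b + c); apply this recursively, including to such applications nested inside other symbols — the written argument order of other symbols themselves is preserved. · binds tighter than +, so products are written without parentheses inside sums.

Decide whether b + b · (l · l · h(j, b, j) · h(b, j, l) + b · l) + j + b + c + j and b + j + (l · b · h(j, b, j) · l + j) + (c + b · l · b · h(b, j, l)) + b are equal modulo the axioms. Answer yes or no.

Answer: no — b + b + b · b · l + b · h(b, j, l) · h(j, b, j) · l · l + c + j + j vs b + b + b · b · h(b, j, l) · l + b · h(j, b, j) · l · l + c + j + j

Derivation:
Left:  b + b · (l · l · h(j, b, j) · h(b, j, l) + b · l) + j + b + c + j
  Distribute:  b + b · h(b, j, l) · h(j, b, j) · l · l + b · b · l + j + b + c + j
  Sort arguments:  b + b + b · b · l + b · h(b, j, l) · h(j, b, j) · l · l + c + j + j
Right:  b + j + (l · b · h(j, b, j) · l + j) + (c + b · l · b · h(b, j, l)) + b
  Flatten:  b + j + b · h(j, b, j) · l · l + j + c + b · b · h(b, j, l) · l + b
  Order the arguments:  b + b + b · b · h(b, j, l) · l + b · h(j, b, j) · l · l + c + j + j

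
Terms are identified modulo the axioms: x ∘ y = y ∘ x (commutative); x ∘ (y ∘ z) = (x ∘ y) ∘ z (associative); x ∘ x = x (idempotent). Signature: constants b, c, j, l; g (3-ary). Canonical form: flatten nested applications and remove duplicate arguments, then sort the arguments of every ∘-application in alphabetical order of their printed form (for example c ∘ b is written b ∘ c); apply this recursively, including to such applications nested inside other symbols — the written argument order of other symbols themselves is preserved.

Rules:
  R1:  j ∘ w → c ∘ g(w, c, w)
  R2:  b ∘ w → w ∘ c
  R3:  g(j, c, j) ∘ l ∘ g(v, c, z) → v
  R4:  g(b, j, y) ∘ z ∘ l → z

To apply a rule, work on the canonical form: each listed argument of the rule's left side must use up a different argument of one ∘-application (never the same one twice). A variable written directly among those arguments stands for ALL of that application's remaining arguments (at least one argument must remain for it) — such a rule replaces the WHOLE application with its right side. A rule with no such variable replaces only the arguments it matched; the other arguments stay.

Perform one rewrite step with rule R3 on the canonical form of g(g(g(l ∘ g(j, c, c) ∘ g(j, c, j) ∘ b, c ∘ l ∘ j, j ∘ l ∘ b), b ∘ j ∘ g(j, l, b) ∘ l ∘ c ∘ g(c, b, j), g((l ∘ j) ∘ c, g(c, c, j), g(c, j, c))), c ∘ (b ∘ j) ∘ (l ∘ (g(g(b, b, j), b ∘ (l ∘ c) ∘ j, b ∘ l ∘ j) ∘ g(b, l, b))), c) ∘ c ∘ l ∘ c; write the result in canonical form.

Answer: c ∘ g(g(g(b ∘ j, c ∘ j ∘ l, b ∘ j ∘ l), b ∘ c ∘ g(c, b, j) ∘ g(j, l, b) ∘ j ∘ l, g(c ∘ j ∘ l, g(c, c, j), g(c, j, c))), b ∘ c ∘ g(b, l, b) ∘ g(g(b, b, j), b ∘ c ∘ j ∘ l, b ∘ j ∘ l) ∘ j ∘ l, c) ∘ l

Derivation:
Canonical form:  c ∘ g(g(g(b ∘ g(j, c, c) ∘ g(j, c, j) ∘ l, c ∘ j ∘ l, b ∘ j ∘ l), b ∘ c ∘ g(c, b, j) ∘ g(j, l, b) ∘ j ∘ l, g(c ∘ j ∘ l, g(c, c, j), g(c, j, c))), b ∘ c ∘ g(b, l, b) ∘ g(g(b, b, j), b ∘ c ∘ j ∘ l, b ∘ j ∘ l) ∘ j ∘ l, c) ∘ l
Apply R3:  consuming g(j, c, c), g(j, c, j), l;  v := j, z := c
Giving:  c ∘ g(g(g(b ∘ j, c ∘ j ∘ l, b ∘ j ∘ l), b ∘ c ∘ g(c, b, j) ∘ g(j, l, b) ∘ j ∘ l, g(c ∘ j ∘ l, g(c, c, j), g(c, j, c))), b ∘ c ∘ g(b, l, b) ∘ g(g(b, b, j), b ∘ c ∘ j ∘ l, b ∘ j ∘ l) ∘ j ∘ l, c) ∘ l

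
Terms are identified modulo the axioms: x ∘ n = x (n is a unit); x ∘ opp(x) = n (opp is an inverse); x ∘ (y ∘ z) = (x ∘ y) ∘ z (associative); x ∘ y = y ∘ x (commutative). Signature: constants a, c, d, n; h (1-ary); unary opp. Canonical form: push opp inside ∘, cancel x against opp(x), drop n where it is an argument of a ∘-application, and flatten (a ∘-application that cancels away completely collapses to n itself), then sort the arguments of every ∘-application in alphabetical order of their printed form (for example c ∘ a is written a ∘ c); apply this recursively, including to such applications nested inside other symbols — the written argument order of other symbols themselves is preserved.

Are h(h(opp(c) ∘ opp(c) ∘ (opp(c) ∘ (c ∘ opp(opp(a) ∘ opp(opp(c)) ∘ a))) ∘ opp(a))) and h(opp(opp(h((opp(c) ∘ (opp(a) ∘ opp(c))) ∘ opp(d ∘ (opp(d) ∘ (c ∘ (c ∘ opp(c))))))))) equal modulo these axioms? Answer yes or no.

Left:  h(h(opp(c) ∘ opp(c) ∘ (opp(c) ∘ (c ∘ opp(opp(a) ∘ opp(opp(c)) ∘ a))) ∘ opp(a)))
  Work inside:  opp(c) ∘ opp(c) ∘ (opp(c) ∘ (c ∘ opp(opp(a) ∘ opp(opp(c)) ∘ a))) ∘ opp(a)
  Push opp inside:  distribute opp over ∘ and collapse double opp
  Combine occurrences:  opp(c) ∘ opp(c) ∘ opp(c) ∘ opp(a)
  Order the arguments:  opp(a) ∘ opp(c) ∘ opp(c) ∘ opp(c)
  Rebuild:  h(h(opp(a) ∘ opp(c) ∘ opp(c) ∘ opp(c)))
Right:  h(opp(opp(h((opp(c) ∘ (opp(a) ∘ opp(c))) ∘ opp(d ∘ (opp(d) ∘ (c ∘ (c ∘ opp(c)))))))))
  Focus inside:  (opp(c) ∘ (opp(a) ∘ opp(c))) ∘ opp(d ∘ (opp(d) ∘ (c ∘ (c ∘ opp(c)))))
  Push opp inside:  distribute opp over ∘ and collapse double opp
  Cancel:  d cancels
  Collect terms:  opp(c) ∘ opp(c) ∘ opp(c) ∘ opp(a)
  Sort arguments:  opp(a) ∘ opp(c) ∘ opp(c) ∘ opp(c)
  Rebuild:  h(h(opp(a) ∘ opp(c) ∘ opp(c) ∘ opp(c)))

Answer: yes — both canonical forms are h(h(opp(a) ∘ opp(c) ∘ opp(c) ∘ opp(c)))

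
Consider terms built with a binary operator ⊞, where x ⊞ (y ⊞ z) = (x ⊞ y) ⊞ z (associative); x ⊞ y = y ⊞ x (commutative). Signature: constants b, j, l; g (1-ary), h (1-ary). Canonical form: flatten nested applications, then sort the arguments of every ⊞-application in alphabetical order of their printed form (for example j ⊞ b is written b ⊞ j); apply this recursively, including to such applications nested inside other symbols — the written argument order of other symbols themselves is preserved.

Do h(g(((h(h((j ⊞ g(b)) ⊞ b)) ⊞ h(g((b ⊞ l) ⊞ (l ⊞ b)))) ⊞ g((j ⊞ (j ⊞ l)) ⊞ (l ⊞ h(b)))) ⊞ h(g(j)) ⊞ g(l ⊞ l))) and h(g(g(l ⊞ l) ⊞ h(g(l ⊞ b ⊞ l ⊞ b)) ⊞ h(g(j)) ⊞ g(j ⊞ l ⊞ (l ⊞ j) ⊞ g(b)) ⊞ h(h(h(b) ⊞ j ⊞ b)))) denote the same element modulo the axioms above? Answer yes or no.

Answer: no — h(g(g(h(b) ⊞ j ⊞ j ⊞ l ⊞ l) ⊞ g(l ⊞ l) ⊞ h(g(b ⊞ b ⊞ l ⊞ l)) ⊞ h(g(j)) ⊞ h(h(b ⊞ g(b) ⊞ j)))) vs h(g(g(g(b) ⊞ j ⊞ j ⊞ l ⊞ l) ⊞ g(l ⊞ l) ⊞ h(g(b ⊞ b ⊞ l ⊞ l)) ⊞ h(g(j)) ⊞ h(h(b ⊞ h(b) ⊞ j))))

Derivation:
Left:  h(g(((h(h((j ⊞ g(b)) ⊞ b)) ⊞ h(g((b ⊞ l) ⊞ (l ⊞ b)))) ⊞ g((j ⊞ (j ⊞ l)) ⊞ (l ⊞ h(b)))) ⊞ h(g(j)) ⊞ g(l ⊞ l)))
  Descend into:  ((h(h((j ⊞ g(b)) ⊞ b)) ⊞ h(g((b ⊞ l) ⊞ (l ⊞ b)))) ⊞ g((j ⊞ (j ⊞ l)) ⊞ (l ⊞ h(b)))) ⊞ h(g(j)) ⊞ g(l ⊞ l)
  Merge nested applications:  h(h((j ⊞ g(b)) ⊞ b)) ⊞ h(g((b ⊞ l) ⊞ (l ⊞ b))) ⊞ g((j ⊞ (j ⊞ l)) ⊞ (l ⊞ h(b))) ⊞ h(g(j)) ⊞ g(l ⊞ l)
  Inside:  h(h((j ⊞ g(b)) ⊞ b))  →  h(h(b ⊞ g(b) ⊞ j))
  Canonicalize subterm:  h(g((b ⊞ l) ⊞ (l ⊞ b)))  →  h(g(b ⊞ b ⊞ l ⊞ l))
  Simplify inside:  g((j ⊞ (j ⊞ l)) ⊞ (l ⊞ h(b)))  →  g(h(b) ⊞ j ⊞ j ⊞ l ⊞ l)
  Sort:  g(h(b) ⊞ j ⊞ j ⊞ l ⊞ l) ⊞ g(l ⊞ l) ⊞ h(g(b ⊞ b ⊞ l ⊞ l)) ⊞ h(g(j)) ⊞ h(h(b ⊞ g(b) ⊞ j))
  Rebuild:  h(g(g(h(b) ⊞ j ⊞ j ⊞ l ⊞ l) ⊞ g(l ⊞ l) ⊞ h(g(b ⊞ b ⊞ l ⊞ l)) ⊞ h(g(j)) ⊞ h(h(b ⊞ g(b) ⊞ j))))
Right:  h(g(g(l ⊞ l) ⊞ h(g(l ⊞ b ⊞ l ⊞ b)) ⊞ h(g(j)) ⊞ g(j ⊞ l ⊞ (l ⊞ j) ⊞ g(b)) ⊞ h(h(h(b) ⊞ j ⊞ b))))
  Focus inside:  g(l ⊞ l) ⊞ h(g(l ⊞ b ⊞ l ⊞ b)) ⊞ h(g(j)) ⊞ g(j ⊞ l ⊞ (l ⊞ j) ⊞ g(b)) ⊞ h(h(h(b) ⊞ j ⊞ b))
  Simplify inside:  h(g(l ⊞ b ⊞ l ⊞ b))  →  h(g(b ⊞ b ⊞ l ⊞ l))
  Simplify inside:  g(j ⊞ l ⊞ (l ⊞ j) ⊞ g(b))  →  g(g(b) ⊞ j ⊞ j ⊞ l ⊞ l)
  Simplify inside:  h(h(h(b) ⊞ j ⊞ b))  →  h(h(b ⊞ h(b) ⊞ j))
  Order the arguments:  g(g(b) ⊞ j ⊞ j ⊞ l ⊞ l) ⊞ g(l ⊞ l) ⊞ h(g(b ⊞ b ⊞ l ⊞ l)) ⊞ h(g(j)) ⊞ h(h(b ⊞ h(b) ⊞ j))
  Reassemble:  h(g(g(g(b) ⊞ j ⊞ j ⊞ l ⊞ l) ⊞ g(l ⊞ l) ⊞ h(g(b ⊞ b ⊞ l ⊞ l)) ⊞ h(g(j)) ⊞ h(h(b ⊞ h(b) ⊞ j))))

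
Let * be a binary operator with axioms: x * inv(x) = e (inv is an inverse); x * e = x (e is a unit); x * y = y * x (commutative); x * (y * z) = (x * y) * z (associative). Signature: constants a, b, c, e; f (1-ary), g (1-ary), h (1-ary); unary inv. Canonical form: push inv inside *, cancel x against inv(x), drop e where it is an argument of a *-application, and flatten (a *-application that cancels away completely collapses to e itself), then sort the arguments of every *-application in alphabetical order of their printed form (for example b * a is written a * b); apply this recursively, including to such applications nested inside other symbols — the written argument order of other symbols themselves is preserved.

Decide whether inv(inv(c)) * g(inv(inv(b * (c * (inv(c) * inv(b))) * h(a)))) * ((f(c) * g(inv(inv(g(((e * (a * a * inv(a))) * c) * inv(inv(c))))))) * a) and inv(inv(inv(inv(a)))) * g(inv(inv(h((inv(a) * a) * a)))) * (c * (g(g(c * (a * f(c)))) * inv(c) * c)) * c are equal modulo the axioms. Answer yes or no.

Answer: no — a * c * f(c) * g(g(a * c * c)) * g(h(a)) vs a * c * c * g(g(a * c * f(c))) * g(h(a))

Derivation:
Left:  inv(inv(c)) * g(inv(inv(b * (c * (inv(c) * inv(b))) * h(a)))) * ((f(c) * g(inv(inv(g(((e * (a * a * inv(a))) * c) * inv(inv(c))))))) * a)
  Push inv inside:  distribute inv over * and collapse double inv
  Combine occurrences:  c * g(h(a)) * f(c) * g(g(a * c * c)) * a
  Order the arguments:  a * c * f(c) * g(g(a * c * c)) * g(h(a))
Right:  inv(inv(inv(inv(a)))) * g(inv(inv(h((inv(a) * a) * a)))) * (c * (g(g(c * (a * f(c)))) * inv(c) * c)) * c
  Push inv inside:  distribute inv over * and collapse double inv
  Collect terms:  a * g(h(a)) * c * c * g(g(a * c * f(c)))
  Sort arguments:  a * c * c * g(g(a * c * f(c))) * g(h(a))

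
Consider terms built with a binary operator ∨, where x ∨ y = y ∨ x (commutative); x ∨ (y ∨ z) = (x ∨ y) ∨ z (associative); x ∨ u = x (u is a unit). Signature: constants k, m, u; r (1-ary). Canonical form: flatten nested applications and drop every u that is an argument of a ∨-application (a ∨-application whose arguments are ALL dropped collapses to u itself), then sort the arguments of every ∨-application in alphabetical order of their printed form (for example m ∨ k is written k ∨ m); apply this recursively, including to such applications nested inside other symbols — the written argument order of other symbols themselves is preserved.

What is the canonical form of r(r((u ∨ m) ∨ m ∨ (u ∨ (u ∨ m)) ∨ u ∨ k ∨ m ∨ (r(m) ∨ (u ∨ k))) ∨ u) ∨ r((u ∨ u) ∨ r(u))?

Answer: r(r(k ∨ k ∨ m ∨ m ∨ m ∨ m ∨ r(m))) ∨ r(r(u))

Derivation:
Inside:  r(r((u ∨ m) ∨ m ∨ (u ∨ (u ∨ m)) ∨ u ∨ k ∨ m ∨ (r(m) ∨ (u ∨ k))) ∨ u)  →  r(r(k ∨ k ∨ m ∨ m ∨ m ∨ m ∨ r(m)))
Simplify inside:  r((u ∨ u) ∨ r(u))  →  r(r(u))
Sort arguments:  r(r(k ∨ k ∨ m ∨ m ∨ m ∨ m ∨ r(m))) ∨ r(r(u))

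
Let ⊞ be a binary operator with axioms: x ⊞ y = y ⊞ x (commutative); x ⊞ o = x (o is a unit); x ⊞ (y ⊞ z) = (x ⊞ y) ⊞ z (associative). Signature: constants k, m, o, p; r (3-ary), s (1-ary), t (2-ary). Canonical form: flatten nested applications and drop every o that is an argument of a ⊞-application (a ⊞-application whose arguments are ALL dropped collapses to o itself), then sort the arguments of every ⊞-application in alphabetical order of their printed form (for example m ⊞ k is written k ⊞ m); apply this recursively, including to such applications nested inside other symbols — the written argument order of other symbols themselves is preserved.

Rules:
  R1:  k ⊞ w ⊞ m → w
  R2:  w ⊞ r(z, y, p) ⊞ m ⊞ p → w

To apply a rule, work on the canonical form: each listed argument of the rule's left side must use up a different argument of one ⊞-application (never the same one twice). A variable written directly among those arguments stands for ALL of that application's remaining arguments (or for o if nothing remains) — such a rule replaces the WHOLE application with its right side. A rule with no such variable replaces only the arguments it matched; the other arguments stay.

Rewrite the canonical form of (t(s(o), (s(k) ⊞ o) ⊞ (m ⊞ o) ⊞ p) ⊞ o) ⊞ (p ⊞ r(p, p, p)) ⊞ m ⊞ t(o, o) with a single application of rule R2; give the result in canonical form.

Canonical form:  m ⊞ p ⊞ r(p, p, p) ⊞ t(o, o) ⊞ t(s(o), m ⊞ p ⊞ s(k))
Match R2:  consume m, p, r(p, p, p);  w := t(o, o) ⊞ t(s(o), m ⊞ p ⊞ s(k)), y := p, z := p
Every leftover argument binds to the variable; the entire application is replaced.
New term:  t(o, o) ⊞ t(s(o), m ⊞ p ⊞ s(k))

Answer: t(o, o) ⊞ t(s(o), m ⊞ p ⊞ s(k))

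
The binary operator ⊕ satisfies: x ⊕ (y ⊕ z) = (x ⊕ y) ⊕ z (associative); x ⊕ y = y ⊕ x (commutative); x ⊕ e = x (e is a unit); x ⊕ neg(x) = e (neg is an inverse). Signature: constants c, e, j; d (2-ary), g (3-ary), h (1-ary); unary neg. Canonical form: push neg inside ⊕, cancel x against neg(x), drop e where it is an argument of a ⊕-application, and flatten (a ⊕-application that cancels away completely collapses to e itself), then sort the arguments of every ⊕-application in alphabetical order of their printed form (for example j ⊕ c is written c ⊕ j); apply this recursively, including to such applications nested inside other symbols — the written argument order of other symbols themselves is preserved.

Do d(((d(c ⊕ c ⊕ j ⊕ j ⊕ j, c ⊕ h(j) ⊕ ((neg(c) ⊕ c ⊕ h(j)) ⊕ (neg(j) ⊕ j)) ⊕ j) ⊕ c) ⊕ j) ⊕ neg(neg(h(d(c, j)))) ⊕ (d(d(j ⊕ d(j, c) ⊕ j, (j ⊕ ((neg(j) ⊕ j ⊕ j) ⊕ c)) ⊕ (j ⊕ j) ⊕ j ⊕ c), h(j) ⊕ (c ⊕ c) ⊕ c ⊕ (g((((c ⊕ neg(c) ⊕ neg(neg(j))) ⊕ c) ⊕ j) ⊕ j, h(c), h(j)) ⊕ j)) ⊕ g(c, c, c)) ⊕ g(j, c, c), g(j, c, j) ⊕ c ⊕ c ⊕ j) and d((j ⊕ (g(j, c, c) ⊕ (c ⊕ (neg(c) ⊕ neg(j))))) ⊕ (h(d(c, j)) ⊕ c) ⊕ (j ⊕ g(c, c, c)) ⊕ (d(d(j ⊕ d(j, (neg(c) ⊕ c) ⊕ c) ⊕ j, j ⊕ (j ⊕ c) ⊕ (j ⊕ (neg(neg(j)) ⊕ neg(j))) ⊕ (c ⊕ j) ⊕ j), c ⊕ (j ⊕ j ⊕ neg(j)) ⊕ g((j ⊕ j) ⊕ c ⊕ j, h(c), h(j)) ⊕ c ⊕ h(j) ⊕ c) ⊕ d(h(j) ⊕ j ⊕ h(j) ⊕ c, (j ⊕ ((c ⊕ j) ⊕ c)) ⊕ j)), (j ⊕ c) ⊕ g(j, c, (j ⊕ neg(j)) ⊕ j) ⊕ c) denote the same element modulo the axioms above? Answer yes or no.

Answer: no — d(c ⊕ d(c ⊕ c ⊕ j ⊕ j ⊕ j, c ⊕ h(j) ⊕ h(j) ⊕ j) ⊕ d(d(d(j, c) ⊕ j ⊕ j, c ⊕ c ⊕ j ⊕ j ⊕ j ⊕ j ⊕ j), c ⊕ c ⊕ c ⊕ g(c ⊕ j ⊕ j ⊕ j, h(c), h(j)) ⊕ h(j) ⊕ j) ⊕ g(c, c, c) ⊕ g(j, c, c) ⊕ h(d(c, j)) ⊕ j, c ⊕ c ⊕ g(j, c, j) ⊕ j) vs d(c ⊕ d(c ⊕ h(j) ⊕ h(j) ⊕ j, c ⊕ c ⊕ j ⊕ j ⊕ j) ⊕ d(d(d(j, c) ⊕ j ⊕ j, c ⊕ c ⊕ j ⊕ j ⊕ j ⊕ j ⊕ j), c ⊕ c ⊕ c ⊕ g(c ⊕ j ⊕ j ⊕ j, h(c), h(j)) ⊕ h(j) ⊕ j) ⊕ g(c, c, c) ⊕ g(j, c, c) ⊕ h(d(c, j)) ⊕ j, c ⊕ c ⊕ g(j, c, j) ⊕ j)

Derivation:
Left:  d(((d(c ⊕ c ⊕ j ⊕ j ⊕ j, c ⊕ h(j) ⊕ ((neg(c) ⊕ c ⊕ h(j)) ⊕ (neg(j) ⊕ j)) ⊕ j) ⊕ c) ⊕ j) ⊕ neg(neg(h(d(c, j)))) ⊕ (d(d(j ⊕ d(j, c) ⊕ j, (j ⊕ ((neg(j) ⊕ j ⊕ j) ⊕ c)) ⊕ (j ⊕ j) ⊕ j ⊕ c), h(j) ⊕ (c ⊕ c) ⊕ c ⊕ (g((((c ⊕ neg(c) ⊕ neg(neg(j))) ⊕ c) ⊕ j) ⊕ j, h(c), h(j)) ⊕ j)) ⊕ g(c, c, c)) ⊕ g(j, c, c), g(j, c, j) ⊕ c ⊕ c ⊕ j)
  Descend into:  ((d(c ⊕ c ⊕ j ⊕ j ⊕ j, c ⊕ h(j) ⊕ ((neg(c) ⊕ c ⊕ h(j)) ⊕ (neg(j) ⊕ j)) ⊕ j) ⊕ c) ⊕ j) ⊕ neg(neg(h(d(c, j)))) ⊕ (d(d(j ⊕ d(j, c) ⊕ j, (j ⊕ ((neg(j) ⊕ j ⊕ j) ⊕ c)) ⊕ (j ⊕ j) ⊕ j ⊕ c), h(j) ⊕ (c ⊕ c) ⊕ c ⊕ (g((((c ⊕ neg(c) ⊕ neg(neg(j))) ⊕ c) ⊕ j) ⊕ j, h(c), h(j)) ⊕ j)) ⊕ g(c, c, c)) ⊕ g(j, c, c)
  Push neg inside:  distribute neg over ⊕ and collapse double neg
  Combine occurrences:  d(c ⊕ c ⊕ j ⊕ j ⊕ j, c ⊕ h(j) ⊕ h(j) ⊕ j) ⊕ c ⊕ j ⊕ h(d(c, j)) ⊕ d(d(d(j, c) ⊕ j ⊕ j, c ⊕ c ⊕ j ⊕ j ⊕ j ⊕ j ⊕ j), c ⊕ c ⊕ c ⊕ g(c ⊕ j ⊕ j ⊕ j, h(c), h(j)) ⊕ h(j) ⊕ j) ⊕ g(c, c, c) ⊕ g(j, c, c)
  Sort:  c ⊕ d(c ⊕ c ⊕ j ⊕ j ⊕ j, c ⊕ h(j) ⊕ h(j) ⊕ j) ⊕ d(d(d(j, c) ⊕ j ⊕ j, c ⊕ c ⊕ j ⊕ j ⊕ j ⊕ j ⊕ j), c ⊕ c ⊕ c ⊕ g(c ⊕ j ⊕ j ⊕ j, h(c), h(j)) ⊕ h(j) ⊕ j) ⊕ g(c, c, c) ⊕ g(j, c, c) ⊕ h(d(c, j)) ⊕ j
  Reassemble:  d(c ⊕ d(c ⊕ c ⊕ j ⊕ j ⊕ j, c ⊕ h(j) ⊕ h(j) ⊕ j) ⊕ d(d(d(j, c) ⊕ j ⊕ j, c ⊕ c ⊕ j ⊕ j ⊕ j ⊕ j ⊕ j), c ⊕ c ⊕ c ⊕ g(c ⊕ j ⊕ j ⊕ j, h(c), h(j)) ⊕ h(j) ⊕ j) ⊕ g(c, c, c) ⊕ g(j, c, c) ⊕ h(d(c, j)) ⊕ j, c ⊕ c ⊕ g(j, c, j) ⊕ j)
Right:  d((j ⊕ (g(j, c, c) ⊕ (c ⊕ (neg(c) ⊕ neg(j))))) ⊕ (h(d(c, j)) ⊕ c) ⊕ (j ⊕ g(c, c, c)) ⊕ (d(d(j ⊕ d(j, (neg(c) ⊕ c) ⊕ c) ⊕ j, j ⊕ (j ⊕ c) ⊕ (j ⊕ (neg(neg(j)) ⊕ neg(j))) ⊕ (c ⊕ j) ⊕ j), c ⊕ (j ⊕ j ⊕ neg(j)) ⊕ g((j ⊕ j) ⊕ c ⊕ j, h(c), h(j)) ⊕ c ⊕ h(j) ⊕ c) ⊕ d(h(j) ⊕ j ⊕ h(j) ⊕ c, (j ⊕ ((c ⊕ j) ⊕ c)) ⊕ j)), (j ⊕ c) ⊕ g(j, c, (j ⊕ neg(j)) ⊕ j) ⊕ c)
  Work inside:  (j ⊕ (g(j, c, c) ⊕ (c ⊕ (neg(c) ⊕ neg(j))))) ⊕ (h(d(c, j)) ⊕ c) ⊕ (j ⊕ g(c, c, c)) ⊕ (d(d(j ⊕ d(j, (neg(c) ⊕ c) ⊕ c) ⊕ j, j ⊕ (j ⊕ c) ⊕ (j ⊕ (neg(neg(j)) ⊕ neg(j))) ⊕ (c ⊕ j) ⊕ j), c ⊕ (j ⊕ j ⊕ neg(j)) ⊕ g((j ⊕ j) ⊕ c ⊕ j, h(c), h(j)) ⊕ c ⊕ h(j) ⊕ c) ⊕ d(h(j) ⊕ j ⊕ h(j) ⊕ c, (j ⊕ ((c ⊕ j) ⊕ c)) ⊕ j))
  Push neg inside:  distribute neg over ⊕ and collapse double neg
  Collect:  j ⊕ g(j, c, c) ⊕ c ⊕ h(d(c, j)) ⊕ g(c, c, c) ⊕ d(d(d(j, c) ⊕ j ⊕ j, c ⊕ c ⊕ j ⊕ j ⊕ j ⊕ j ⊕ j), c ⊕ c ⊕ c ⊕ g(c ⊕ j ⊕ j ⊕ j, h(c), h(j)) ⊕ h(j) ⊕ j) ⊕ d(c ⊕ h(j) ⊕ h(j) ⊕ j, c ⊕ c ⊕ j ⊕ j ⊕ j)
  Sort arguments:  c ⊕ d(c ⊕ h(j) ⊕ h(j) ⊕ j, c ⊕ c ⊕ j ⊕ j ⊕ j) ⊕ d(d(d(j, c) ⊕ j ⊕ j, c ⊕ c ⊕ j ⊕ j ⊕ j ⊕ j ⊕ j), c ⊕ c ⊕ c ⊕ g(c ⊕ j ⊕ j ⊕ j, h(c), h(j)) ⊕ h(j) ⊕ j) ⊕ g(c, c, c) ⊕ g(j, c, c) ⊕ h(d(c, j)) ⊕ j
  Reassemble:  d(c ⊕ d(c ⊕ h(j) ⊕ h(j) ⊕ j, c ⊕ c ⊕ j ⊕ j ⊕ j) ⊕ d(d(d(j, c) ⊕ j ⊕ j, c ⊕ c ⊕ j ⊕ j ⊕ j ⊕ j ⊕ j), c ⊕ c ⊕ c ⊕ g(c ⊕ j ⊕ j ⊕ j, h(c), h(j)) ⊕ h(j) ⊕ j) ⊕ g(c, c, c) ⊕ g(j, c, c) ⊕ h(d(c, j)) ⊕ j, c ⊕ c ⊕ g(j, c, j) ⊕ j)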